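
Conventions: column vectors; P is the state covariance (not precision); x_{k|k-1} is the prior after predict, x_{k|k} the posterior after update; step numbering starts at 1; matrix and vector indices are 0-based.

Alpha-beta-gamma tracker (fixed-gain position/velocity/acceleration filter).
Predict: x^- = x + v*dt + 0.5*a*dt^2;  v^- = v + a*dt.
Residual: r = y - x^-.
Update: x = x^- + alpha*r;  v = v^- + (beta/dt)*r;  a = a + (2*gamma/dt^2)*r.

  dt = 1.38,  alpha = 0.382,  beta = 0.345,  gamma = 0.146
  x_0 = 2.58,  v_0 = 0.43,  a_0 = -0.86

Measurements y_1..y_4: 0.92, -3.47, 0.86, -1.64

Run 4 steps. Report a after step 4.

a_post = 0.9588

step 1: x_pred=2.3545  r=-1.4345  x^+=1.8065  v^+=-1.1154  a^+=-1.0800
step 2: x_pred=-0.7611  r=-2.7089  x^+=-1.7959  v^+=-3.2830  a^+=-1.4953
step 3: x_pred=-7.7502  r=8.6102  x^+=-4.4611  v^+=-3.1939  a^+=-0.1751
step 4: x_pred=-9.0355  r=7.3955  x^+=-6.2104  v^+=-1.5867  a^+=0.9588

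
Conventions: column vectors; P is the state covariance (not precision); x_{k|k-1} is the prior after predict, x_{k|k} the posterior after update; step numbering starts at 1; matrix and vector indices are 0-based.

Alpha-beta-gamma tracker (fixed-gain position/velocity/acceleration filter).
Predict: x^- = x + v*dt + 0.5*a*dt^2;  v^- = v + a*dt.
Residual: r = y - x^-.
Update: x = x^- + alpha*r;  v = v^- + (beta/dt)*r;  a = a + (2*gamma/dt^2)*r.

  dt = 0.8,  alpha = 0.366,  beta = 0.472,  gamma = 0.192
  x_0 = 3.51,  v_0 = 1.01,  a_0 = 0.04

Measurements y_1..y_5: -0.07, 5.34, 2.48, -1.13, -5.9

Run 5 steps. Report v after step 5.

v_post = -5.5798

step 1: x_pred=4.3308  r=-4.4008  x^+=2.7201  v^+=-1.5545  a^+=-2.6005
step 2: x_pred=0.6444  r=4.6956  x^+=2.3630  v^+=-0.8644  a^+=0.2169
step 3: x_pred=1.7408  r=0.7392  x^+=2.0114  v^+=-0.2548  a^+=0.6604
step 4: x_pred=2.0188  r=-3.1488  x^+=0.8664  v^+=-1.5843  a^+=-1.2289
step 5: x_pred=-0.7943  r=-5.1057  x^+=-2.6630  v^+=-5.5798  a^+=-4.2923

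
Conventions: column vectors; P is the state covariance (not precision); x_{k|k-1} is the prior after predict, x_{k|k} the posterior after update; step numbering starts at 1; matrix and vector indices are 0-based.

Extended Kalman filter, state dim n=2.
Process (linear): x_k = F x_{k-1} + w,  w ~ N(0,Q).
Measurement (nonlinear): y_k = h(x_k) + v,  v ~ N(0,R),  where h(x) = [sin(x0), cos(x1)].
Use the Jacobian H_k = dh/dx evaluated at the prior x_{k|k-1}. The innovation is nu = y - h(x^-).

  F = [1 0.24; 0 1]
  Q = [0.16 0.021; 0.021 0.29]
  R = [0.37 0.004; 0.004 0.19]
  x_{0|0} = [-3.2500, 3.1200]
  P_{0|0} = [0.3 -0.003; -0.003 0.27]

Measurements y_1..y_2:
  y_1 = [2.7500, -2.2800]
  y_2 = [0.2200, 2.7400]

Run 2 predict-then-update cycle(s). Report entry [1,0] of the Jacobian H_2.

H_jac[1,0] = 0.0000

step 1: x^-=[-2.5012, 3.1200]  P^-=[0.4741 0.0828; 0.0828 0.5600]  H_jac=[-0.8019 0.0000; 0.0000 -0.0216]  S=[0.6748 0.0054; 0.0054 0.1903]  K=[-0.5634 0.0067; -0.0979 -0.0608]  nu=[3.3475, -1.2802]  x^+=[-4.3958, 2.8701]  P^+=[0.2599 0.0455; 0.0455 0.5528]
step 2: x^-=[-3.7069, 2.8701]  P^-=[0.4736 0.1991; 0.1991 0.8428]  H_jac=[-0.8444 0.0000; 0.0000 -0.2682]  S=[0.7077 0.0491; 0.0491 0.2506]  K=[-0.5579 -0.1038; -0.1775 -0.8671]  nu=[-0.3157, 3.7034]  x^+=[-3.9153, -0.2851]  P^+=[0.2449 0.0819; 0.0819 0.6169]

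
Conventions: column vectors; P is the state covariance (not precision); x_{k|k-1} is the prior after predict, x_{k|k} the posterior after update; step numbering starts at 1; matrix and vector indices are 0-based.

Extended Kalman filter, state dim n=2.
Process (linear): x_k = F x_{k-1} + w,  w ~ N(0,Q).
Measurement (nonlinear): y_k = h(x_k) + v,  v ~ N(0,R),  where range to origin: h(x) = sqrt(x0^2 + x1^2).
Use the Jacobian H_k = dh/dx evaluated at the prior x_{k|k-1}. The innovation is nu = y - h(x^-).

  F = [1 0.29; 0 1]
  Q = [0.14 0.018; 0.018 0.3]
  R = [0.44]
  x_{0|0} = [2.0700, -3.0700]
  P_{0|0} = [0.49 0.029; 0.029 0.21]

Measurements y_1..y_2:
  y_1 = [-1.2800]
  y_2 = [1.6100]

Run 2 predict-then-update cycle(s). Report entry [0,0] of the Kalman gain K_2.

K[0,0] = -0.0276

step 1: x^-=[1.1797, -3.0700]  P^-=[0.6645 0.1079; 0.1079 0.5100]  H_jac=[0.3587 -0.9335]  S=[0.8976]  K=[0.1533; -0.4872]  nu=[-4.5689]  x^+=[0.4792, -0.8439]  P^+=[0.6434 0.1750; 0.1750 0.2969]
step 2: x^-=[0.2345, -0.8439]  P^-=[0.9098 0.2791; 0.2791 0.5969]  H_jac=[0.2677 -0.9635]  S=[0.9154]  K=[-0.0276; -0.5467]  nu=[0.7342]  x^+=[0.2142, -1.2452]  P^+=[0.9091 0.2652; 0.2652 0.3233]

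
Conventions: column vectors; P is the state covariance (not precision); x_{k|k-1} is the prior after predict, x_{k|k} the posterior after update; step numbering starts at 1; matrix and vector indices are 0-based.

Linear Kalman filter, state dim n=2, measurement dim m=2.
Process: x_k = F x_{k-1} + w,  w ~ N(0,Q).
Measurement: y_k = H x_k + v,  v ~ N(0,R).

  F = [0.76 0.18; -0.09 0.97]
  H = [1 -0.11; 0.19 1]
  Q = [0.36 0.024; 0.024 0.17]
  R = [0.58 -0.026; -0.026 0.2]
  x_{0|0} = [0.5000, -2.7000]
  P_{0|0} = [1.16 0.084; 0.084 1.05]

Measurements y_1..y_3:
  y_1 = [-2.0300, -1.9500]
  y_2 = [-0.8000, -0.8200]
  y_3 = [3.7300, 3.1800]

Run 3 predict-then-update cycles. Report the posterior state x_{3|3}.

step 1: x^-=[-0.1060, -2.6640]  P^-=[1.0870 0.1885; 0.1885 1.1527]  S=[1.6395 0.2383; 0.2383 1.4636]  K=[0.6259 0.1680; -0.0823 0.8255]  nu=[-2.2170, 0.7341]  x^+=[-1.3704, -1.8754]  P^+=[0.3532 -0.0498; -0.0498 0.1767]
step 2: x^-=[-1.3791, -1.6958]  P^-=[0.5561 -0.0052; -0.0052 0.3478]  S=[1.1415 0.0363; 0.0363 0.5659]  K=[0.4830 0.1465; -0.0577 0.6166]  nu=[0.3926, 1.1379]  x^+=[-1.0227, -1.0169]  P^+=[0.2725 -0.0350; -0.0350 0.1315]
step 3: x^-=[-0.9603, -0.8944]  P^-=[0.5121 0.0031; 0.0031 0.3020]  S=[1.0951 0.0411; 0.0411 0.5217]  K=[0.4615 0.1560; -0.0494 0.5840]  nu=[4.5920, 4.2568]  x^+=[1.8229, 1.3644]  P^+=[0.2603 -0.0302; -0.0302 0.1238]

x_post = [1.8229, 1.3644]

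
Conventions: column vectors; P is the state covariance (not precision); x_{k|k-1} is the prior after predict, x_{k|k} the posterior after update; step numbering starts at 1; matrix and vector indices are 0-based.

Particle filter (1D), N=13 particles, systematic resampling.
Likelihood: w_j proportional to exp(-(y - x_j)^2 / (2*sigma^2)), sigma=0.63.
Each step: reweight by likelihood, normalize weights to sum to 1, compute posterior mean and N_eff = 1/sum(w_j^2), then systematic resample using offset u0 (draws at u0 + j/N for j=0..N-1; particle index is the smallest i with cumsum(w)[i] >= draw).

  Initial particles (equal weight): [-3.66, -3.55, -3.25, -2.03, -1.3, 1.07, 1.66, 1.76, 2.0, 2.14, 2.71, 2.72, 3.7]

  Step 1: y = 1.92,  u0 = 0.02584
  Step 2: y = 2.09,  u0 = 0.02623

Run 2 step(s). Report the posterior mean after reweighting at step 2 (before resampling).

post_mean = 1.9826

step 1: w=[0.0000, 0.0000, 0.0000, 0.0000, 0.0000, 0.0783, 0.1786, 0.1883, 0.1929, 0.1830, 0.0886, 0.0868, 0.0036]  mean=1.9784  Neff=6.2675  idx=[5, 6, 6, 6, 7, 7, 8, 8, 9, 9, 9, 10, 11]
step 2: w=[0.0255, 0.0749, 0.0749, 0.0749, 0.0824, 0.0824, 0.0935, 0.0935, 0.0942, 0.0942, 0.0942, 0.0582, 0.0573]  mean=1.9826  Neff=12.2215  idx=[1, 2, 3, 4, 5, 5, 6, 7, 8, 9, 10, 10, 12]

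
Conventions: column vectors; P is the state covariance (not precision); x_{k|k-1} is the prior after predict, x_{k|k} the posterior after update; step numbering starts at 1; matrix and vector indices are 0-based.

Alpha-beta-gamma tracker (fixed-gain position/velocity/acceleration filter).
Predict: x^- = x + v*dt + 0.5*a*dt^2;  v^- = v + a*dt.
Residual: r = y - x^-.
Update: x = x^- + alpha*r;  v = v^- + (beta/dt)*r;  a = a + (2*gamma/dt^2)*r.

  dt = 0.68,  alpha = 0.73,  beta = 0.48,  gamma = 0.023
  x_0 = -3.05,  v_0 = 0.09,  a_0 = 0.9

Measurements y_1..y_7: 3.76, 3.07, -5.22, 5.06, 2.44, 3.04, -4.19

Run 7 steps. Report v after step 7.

v_post = -4.3949

step 1: x_pred=-2.7807  r=6.5407  x^+=1.9940  v^+=5.3190  a^+=1.5507
step 2: x_pred=5.9694  r=-2.8994  x^+=3.8528  v^+=4.3268  a^+=1.2622
step 3: x_pred=7.0869  r=-12.3069  x^+=-1.8971  v^+=-3.5021  a^+=0.0379
step 4: x_pred=-4.2698  r=9.3298  x^+=2.5410  v^+=3.1094  a^+=0.9661
step 5: x_pred=4.8787  r=-2.4387  x^+=3.0985  v^+=2.0449  a^+=0.7235
step 6: x_pred=4.6563  r=-1.6163  x^+=3.4764  v^+=1.3960  a^+=0.5627
step 7: x_pred=4.5557  r=-8.7457  x^+=-1.8286  v^+=-4.3949  a^+=-0.3074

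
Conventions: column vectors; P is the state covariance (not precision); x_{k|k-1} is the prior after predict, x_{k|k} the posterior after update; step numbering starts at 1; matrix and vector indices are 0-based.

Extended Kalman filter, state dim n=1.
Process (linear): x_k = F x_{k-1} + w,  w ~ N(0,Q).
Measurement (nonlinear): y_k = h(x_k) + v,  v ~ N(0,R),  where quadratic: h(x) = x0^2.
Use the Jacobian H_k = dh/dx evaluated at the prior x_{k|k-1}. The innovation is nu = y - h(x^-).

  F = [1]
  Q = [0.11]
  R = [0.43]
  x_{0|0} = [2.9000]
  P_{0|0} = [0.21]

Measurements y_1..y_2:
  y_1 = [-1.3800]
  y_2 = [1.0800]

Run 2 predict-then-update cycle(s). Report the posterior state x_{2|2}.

x_post = [1.1369]

step 1: x^-=[2.9000]  P^-=[0.3200]  H_jac=[5.8000]  S=[11.1948]  K=[0.1658]  nu=[-9.7900]  x^+=[1.2769]  P^+=[0.0123]
step 2: x^-=[1.2769]  P^-=[0.1223]  H_jac=[2.5538]  S=[1.2276]  K=[0.2544]  nu=[-0.5505]  x^+=[1.1369]  P^+=[0.0428]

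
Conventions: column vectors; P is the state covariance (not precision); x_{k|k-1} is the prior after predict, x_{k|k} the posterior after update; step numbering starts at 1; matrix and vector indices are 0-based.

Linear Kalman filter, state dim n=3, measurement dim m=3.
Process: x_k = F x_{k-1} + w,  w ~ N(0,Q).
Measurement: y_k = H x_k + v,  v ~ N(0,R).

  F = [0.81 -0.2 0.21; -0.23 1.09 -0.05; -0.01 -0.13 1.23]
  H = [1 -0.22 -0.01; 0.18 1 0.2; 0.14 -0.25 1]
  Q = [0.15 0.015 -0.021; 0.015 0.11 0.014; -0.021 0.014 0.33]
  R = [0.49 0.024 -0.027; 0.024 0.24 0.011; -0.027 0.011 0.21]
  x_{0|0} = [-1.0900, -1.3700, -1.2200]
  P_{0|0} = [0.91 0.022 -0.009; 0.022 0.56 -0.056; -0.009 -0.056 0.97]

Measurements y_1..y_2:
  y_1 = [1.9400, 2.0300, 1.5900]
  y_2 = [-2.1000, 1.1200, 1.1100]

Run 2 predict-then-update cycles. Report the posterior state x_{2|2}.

x_post = [-0.2673, 0.9170, 1.4256]

step 1: x^-=[-0.8651, -1.1816, -1.3116]  P^-=[0.8067 -0.2789 0.2408; -0.2789 0.8208 -0.1954; 0.2408 -0.1954 1.8253]  S=[1.4537 -0.2246 0.4741; -0.2246 0.9987 0.0292; 0.4741 0.0292 2.2870]  K=[0.5813 0.0432 0.0641; -0.1506 0.7035 -0.1700; -0.0663 0.1737 0.8457]  nu=[2.5320, 3.6296, 2.7273]  x^+=[0.9383, 0.5271, 1.4574]  P^+=[0.2801 -0.0164 -0.0451; -0.0164 0.1625 0.0190; -0.0451 0.0190 0.1924]
step 2: x^-=[0.9607, 0.2858, 1.7147]  P^-=[0.3371 -0.0813 -0.0177; -0.0813 0.3235 0.0178; -0.0177 0.0178 0.6188]  S=[0.8790 -0.0703 0.0331; -0.0703 0.5757 0.0679; 0.0331 0.0679 0.8474]  K=[0.4026 0.0021 0.0429; -0.1255 0.5422 -0.1264; -0.0464 0.1508 0.7117]  nu=[-2.9807, 0.3183, -0.6677]  x^+=[-0.2673, 0.9170, 1.4256]  P^+=[0.1920 -0.0173 -0.0330; -0.0173 0.1255 0.0166; -0.0330 0.0166 0.1612]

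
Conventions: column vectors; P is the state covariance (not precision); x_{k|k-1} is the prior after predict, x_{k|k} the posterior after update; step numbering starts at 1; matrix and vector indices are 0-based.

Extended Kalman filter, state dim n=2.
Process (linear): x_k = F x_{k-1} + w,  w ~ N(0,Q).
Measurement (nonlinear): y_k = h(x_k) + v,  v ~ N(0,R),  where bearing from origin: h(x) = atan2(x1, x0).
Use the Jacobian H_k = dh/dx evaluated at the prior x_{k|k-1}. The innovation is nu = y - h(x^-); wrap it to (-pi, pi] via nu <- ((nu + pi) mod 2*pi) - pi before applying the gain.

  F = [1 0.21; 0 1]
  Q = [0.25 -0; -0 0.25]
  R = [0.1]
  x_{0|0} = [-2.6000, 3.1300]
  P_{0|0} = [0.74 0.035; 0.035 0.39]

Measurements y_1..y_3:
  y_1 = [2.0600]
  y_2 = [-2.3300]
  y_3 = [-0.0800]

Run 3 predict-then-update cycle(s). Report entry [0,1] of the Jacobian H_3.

step 1: x^-=[-1.9427, 3.1300]  P^-=[1.0219 0.1169; 0.1169 0.6400]  H_jac=[-0.2306 -0.1432]  S=[0.1752]  K=[-1.4408; -0.6768]  nu=[-0.0663]  x^+=[-1.8472, 3.1749]  P^+=[0.6582 -0.0540; -0.0540 0.5597]
step 2: x^-=[-1.1805, 3.1749]  P^-=[0.9102 0.0636; 0.0636 0.8097]  H_jac=[-0.2767 -0.1029]  S=[0.1819]  K=[-1.4207; -0.5548]  nu=[2.0264]  x^+=[-4.0595, 2.0506]  P^+=[0.5431 -0.0798; -0.0798 0.7538]
step 3: x^-=[-3.6288, 2.0506]  P^-=[0.7928 0.0785; 0.0785 1.0038]  H_jac=[-0.1180 -0.2089]  S=[0.1587]  K=[-0.6930; -1.3794]  nu=[-2.7072]  x^+=[-1.7528, 5.7850]  P^+=[0.7166 -0.0732; -0.0732 0.7018]

H_jac[0,1] = -0.2089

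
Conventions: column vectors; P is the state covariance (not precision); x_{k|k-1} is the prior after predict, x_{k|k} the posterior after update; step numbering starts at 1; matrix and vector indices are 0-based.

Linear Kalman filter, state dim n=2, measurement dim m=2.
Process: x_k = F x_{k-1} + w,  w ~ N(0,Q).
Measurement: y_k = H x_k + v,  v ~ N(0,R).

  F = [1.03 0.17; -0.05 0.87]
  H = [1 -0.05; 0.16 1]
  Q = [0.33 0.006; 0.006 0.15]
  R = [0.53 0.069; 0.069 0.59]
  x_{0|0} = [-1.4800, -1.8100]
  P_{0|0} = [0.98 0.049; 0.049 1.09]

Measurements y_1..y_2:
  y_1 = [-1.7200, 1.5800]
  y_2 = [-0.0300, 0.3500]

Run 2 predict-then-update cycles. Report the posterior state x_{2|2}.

step 1: x^-=[-1.8321, -1.5007]  P^-=[1.4183 0.1602; 0.1602 0.9732]  S=[1.9348 0.4062; 0.4062 1.6508]  K=[0.7167 0.0582; -0.0732 0.6231]  nu=[0.0371, 3.3738]  x^+=[-1.6093, 0.5987]  P^+=[0.3850 0.0222; 0.0222 0.3590]
step 2: x^-=[-1.5558, 0.6014]  P^-=[0.7566 0.0590; 0.0590 0.4208]  S=[1.2817 0.2275; 0.2275 1.0490]  K=[0.5798 0.0458; -0.0449 0.4199]  nu=[1.5559, -0.0024]  x^+=[-0.6538, 0.5304]  P^+=[0.3113 0.0172; 0.0172 0.2419]

x_post = [-0.6538, 0.5304]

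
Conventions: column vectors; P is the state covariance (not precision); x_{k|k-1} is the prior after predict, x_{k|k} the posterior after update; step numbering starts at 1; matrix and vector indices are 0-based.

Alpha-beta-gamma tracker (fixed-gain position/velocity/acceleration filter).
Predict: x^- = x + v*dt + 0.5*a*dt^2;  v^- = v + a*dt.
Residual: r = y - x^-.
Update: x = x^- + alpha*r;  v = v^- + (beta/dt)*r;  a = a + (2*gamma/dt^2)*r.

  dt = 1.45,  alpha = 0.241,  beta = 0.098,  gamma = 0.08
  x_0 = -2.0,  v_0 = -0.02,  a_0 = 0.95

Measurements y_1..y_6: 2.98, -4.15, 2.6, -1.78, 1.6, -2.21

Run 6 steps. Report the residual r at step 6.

resid = -12.6230

step 1: x_pred=-1.0303  r=4.0103  x^+=-0.0638  v^+=1.6285  a^+=1.2552
step 2: x_pred=3.6171  r=-7.7671  x^+=1.7452  v^+=2.9236  a^+=0.6641
step 3: x_pred=6.6826  r=-4.0826  x^+=5.6987  v^+=3.6106  a^+=0.3534
step 4: x_pred=11.3057  r=-13.0857  x^+=8.1520  v^+=3.2387  a^+=-0.6424
step 5: x_pred=12.1728  r=-10.5728  x^+=9.6248  v^+=1.5927  a^+=-1.4470
step 6: x_pred=10.4130  r=-12.6230  x^+=7.3709  v^+=-1.3586  a^+=-2.4076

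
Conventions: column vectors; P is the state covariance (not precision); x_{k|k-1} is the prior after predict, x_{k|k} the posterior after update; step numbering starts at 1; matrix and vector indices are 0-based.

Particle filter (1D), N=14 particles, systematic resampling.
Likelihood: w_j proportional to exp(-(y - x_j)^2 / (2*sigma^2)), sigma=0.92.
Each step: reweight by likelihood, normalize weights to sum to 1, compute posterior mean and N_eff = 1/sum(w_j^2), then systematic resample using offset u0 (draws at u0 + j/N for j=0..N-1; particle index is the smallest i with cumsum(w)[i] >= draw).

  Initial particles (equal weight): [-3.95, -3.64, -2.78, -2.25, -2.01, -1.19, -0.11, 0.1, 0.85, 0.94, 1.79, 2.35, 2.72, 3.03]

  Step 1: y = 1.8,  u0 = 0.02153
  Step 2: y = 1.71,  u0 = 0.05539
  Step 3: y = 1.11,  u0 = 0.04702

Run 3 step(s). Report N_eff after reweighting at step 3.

N_eff = 11.5714

step 1: w=[0.0000, 0.0000, 0.0000, 0.0000, 0.0000, 0.0012, 0.0264, 0.0413, 0.1337, 0.1472, 0.2279, 0.1906, 0.1382, 0.0933]  mean=1.7663  Neff=6.3264  idx=[6, 8, 8, 9, 9, 10, 10, 10, 11, 11, 11, 12, 12, 13]
step 2: w=[0.0147, 0.0670, 0.0670, 0.0731, 0.0731, 0.1034, 0.1034, 0.1034, 0.0815, 0.0815, 0.0815, 0.0568, 0.0568, 0.0371]  mean=1.8003  Neff=12.5526  idx=[1, 2, 3, 4, 5, 6, 6, 7, 8, 9, 10, 10, 12, 13]
step 3: w=[0.1083, 0.1083, 0.1108, 0.1108, 0.0858, 0.0858, 0.0858, 0.0858, 0.0454, 0.0454, 0.0454, 0.0454, 0.0244, 0.0128]  mean=1.5384  Neff=11.5714  idx=[0, 1, 1, 2, 3, 3, 4, 5, 6, 6, 7, 9, 10, 12]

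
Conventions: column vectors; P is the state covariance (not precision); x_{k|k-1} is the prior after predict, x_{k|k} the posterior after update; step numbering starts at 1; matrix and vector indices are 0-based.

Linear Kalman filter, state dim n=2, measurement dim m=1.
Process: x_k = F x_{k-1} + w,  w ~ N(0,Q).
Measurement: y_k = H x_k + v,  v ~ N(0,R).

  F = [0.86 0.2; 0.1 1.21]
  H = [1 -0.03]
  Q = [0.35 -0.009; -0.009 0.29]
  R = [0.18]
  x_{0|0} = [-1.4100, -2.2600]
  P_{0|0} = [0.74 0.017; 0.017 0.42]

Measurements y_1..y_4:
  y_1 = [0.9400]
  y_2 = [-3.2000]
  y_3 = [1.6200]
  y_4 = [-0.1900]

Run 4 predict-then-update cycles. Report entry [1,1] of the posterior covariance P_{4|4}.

step 1: x^-=[-1.6646, -2.8756]  P^-=[0.9200 0.1743; 0.1743 0.9164]  S=[1.0903]  K=[0.8390; 0.1347]  nu=[2.5183]  x^+=[0.4482, -2.5365]  P^+=[0.1525 0.0511; 0.0511 0.8967]
step 2: x^-=[-0.1219, -3.0243]  P^-=[0.5163 0.2753; 0.2753 1.6167]  S=[0.6812]  K=[0.7458; 0.3330]  nu=[-3.1688]  x^+=[-2.4851, -4.0796]  P^+=[0.1374 0.1062; 0.1062 1.5412]
step 3: x^-=[-2.9531, -5.1848]  P^-=[0.5498 0.4884; 0.4884 2.5735]  S=[0.7028]  K=[0.7614; 0.5851]  nu=[4.4175]  x^+=[0.4106, -2.6003]  P^+=[0.1423 0.1753; 0.1753 2.3329]
step 4: x^-=[-0.1669, -3.1053]  P^-=[0.6089 0.7537; 0.7537 3.7495]  S=[0.7470]  K=[0.7848; 0.8584]  nu=[-0.1162]  x^+=[-0.2581, -3.2051]  P^+=[0.1488 0.2505; 0.2505 3.1990]

P_post[1,1] = 3.1990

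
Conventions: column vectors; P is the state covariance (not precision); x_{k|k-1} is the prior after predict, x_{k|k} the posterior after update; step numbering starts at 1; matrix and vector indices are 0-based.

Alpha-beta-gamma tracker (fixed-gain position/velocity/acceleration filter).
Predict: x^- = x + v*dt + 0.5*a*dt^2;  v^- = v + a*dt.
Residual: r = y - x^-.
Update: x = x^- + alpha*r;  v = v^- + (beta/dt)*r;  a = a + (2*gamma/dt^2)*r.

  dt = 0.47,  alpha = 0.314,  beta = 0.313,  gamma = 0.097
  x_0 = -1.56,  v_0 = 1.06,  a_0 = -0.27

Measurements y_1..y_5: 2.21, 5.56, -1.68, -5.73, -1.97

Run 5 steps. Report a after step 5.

step 1: x_pred=-1.0916  r=3.3016  x^+=-0.0549  v^+=3.1318  a^+=2.6296
step 2: x_pred=1.7075  r=3.8525  x^+=2.9172  v^+=6.9333  a^+=6.0129
step 3: x_pred=6.8400  r=-8.5200  x^+=4.1647  v^+=4.0855  a^+=-1.4695
step 4: x_pred=5.9226  r=-11.6526  x^+=2.2637  v^+=-4.3653  a^+=-11.7031
step 5: x_pred=-1.0806  r=-0.8894  x^+=-1.3599  v^+=-10.4580  a^+=-12.4842

a_post = -12.4842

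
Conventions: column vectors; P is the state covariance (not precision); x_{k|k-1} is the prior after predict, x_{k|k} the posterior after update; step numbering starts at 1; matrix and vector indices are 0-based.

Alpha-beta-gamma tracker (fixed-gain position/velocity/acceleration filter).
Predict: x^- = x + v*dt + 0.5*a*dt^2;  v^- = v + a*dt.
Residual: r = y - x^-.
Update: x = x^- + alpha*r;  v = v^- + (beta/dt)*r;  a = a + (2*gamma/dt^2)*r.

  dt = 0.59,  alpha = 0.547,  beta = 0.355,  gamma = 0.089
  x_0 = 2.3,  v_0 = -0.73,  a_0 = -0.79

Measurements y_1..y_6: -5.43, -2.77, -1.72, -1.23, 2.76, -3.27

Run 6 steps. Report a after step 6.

step 1: x_pred=1.7318  r=-7.1618  x^+=-2.1857  v^+=-5.5053  a^+=-4.4522
step 2: x_pred=-6.2087  r=3.4387  x^+=-4.3278  v^+=-6.0630  a^+=-2.6938
step 3: x_pred=-8.3738  r=6.6538  x^+=-4.7342  v^+=-3.6488  a^+=0.7086
step 4: x_pred=-6.7636  r=5.5336  x^+=-3.7367  v^+=0.0988  a^+=3.5382
step 5: x_pred=-3.0626  r=5.8226  x^+=0.1224  v^+=5.6898  a^+=6.5156
step 6: x_pred=4.6134  r=-7.8834  x^+=0.3012  v^+=4.7906  a^+=2.4844

a_post = 2.4844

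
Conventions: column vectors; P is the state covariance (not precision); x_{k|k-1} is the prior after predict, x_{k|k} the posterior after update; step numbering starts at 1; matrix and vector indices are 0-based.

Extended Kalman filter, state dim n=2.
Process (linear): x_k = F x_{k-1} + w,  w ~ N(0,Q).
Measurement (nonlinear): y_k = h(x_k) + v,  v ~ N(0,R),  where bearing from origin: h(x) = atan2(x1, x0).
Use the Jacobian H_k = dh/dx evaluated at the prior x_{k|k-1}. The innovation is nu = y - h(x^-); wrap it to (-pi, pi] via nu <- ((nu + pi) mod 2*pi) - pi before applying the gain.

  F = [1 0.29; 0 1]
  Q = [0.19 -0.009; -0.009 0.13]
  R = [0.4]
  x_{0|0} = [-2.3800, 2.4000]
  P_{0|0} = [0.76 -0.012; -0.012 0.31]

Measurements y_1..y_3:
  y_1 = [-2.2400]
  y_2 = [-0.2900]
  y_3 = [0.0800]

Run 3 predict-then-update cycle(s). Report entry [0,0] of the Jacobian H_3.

step 1: x^-=[-1.6840, 2.4000]  P^-=[0.9691 0.0689; 0.0689 0.4400]  H_jac=[-0.2792 -0.1959]  S=[0.5000]  K=[-0.5682; -0.2109]  nu=[1.8605]  x^+=[-2.7411, 2.0076]  P^+=[0.8077 0.0090; 0.0090 0.4178]
step 2: x^-=[-2.1589, 2.0076]  P^-=[1.0381 0.1211; 0.1211 0.5478]  H_jac=[-0.2310 -0.2484]  S=[0.5031]  K=[-0.5364; -0.3261]  nu=[-2.6825]  x^+=[-0.7200, 2.8823]  P^+=[0.8933 0.0331; 0.0331 0.4943]
step 3: x^-=[0.1159, 2.8823]  P^-=[1.1441 0.1675; 0.1675 0.6243]  H_jac=[-0.3464 0.0139]  S=[0.5358]  K=[-0.7353; -0.0921]  nu=[-1.4506]  x^+=[1.1825, 3.0159]  P^+=[0.8544 0.1312; 0.1312 0.6197]

H_jac[0,0] = -0.3464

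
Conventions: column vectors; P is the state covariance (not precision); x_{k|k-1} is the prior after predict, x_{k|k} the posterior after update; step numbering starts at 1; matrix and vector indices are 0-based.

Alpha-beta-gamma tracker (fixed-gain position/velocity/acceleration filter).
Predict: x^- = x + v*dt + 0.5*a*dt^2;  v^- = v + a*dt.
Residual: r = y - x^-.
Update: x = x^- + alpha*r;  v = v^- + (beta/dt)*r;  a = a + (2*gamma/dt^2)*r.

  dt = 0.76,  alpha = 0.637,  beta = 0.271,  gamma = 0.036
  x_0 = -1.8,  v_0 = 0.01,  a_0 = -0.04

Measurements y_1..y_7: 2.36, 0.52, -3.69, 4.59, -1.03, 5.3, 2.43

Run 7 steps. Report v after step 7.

step 1: x_pred=-1.8040  r=4.1640  x^+=0.8485  v^+=1.4644  a^+=0.4791
step 2: x_pred=2.0998  r=-1.5798  x^+=1.0935  v^+=1.2651  a^+=0.2821
step 3: x_pred=2.1364  r=-5.8264  x^+=-1.5750  v^+=-0.5980  a^+=-0.4442
step 4: x_pred=-2.1578  r=6.7478  x^+=2.1406  v^+=1.4705  a^+=0.3970
step 5: x_pred=3.3728  r=-4.4028  x^+=0.5682  v^+=0.2023  a^+=-0.1519
step 6: x_pred=0.6781  r=4.6219  x^+=3.6223  v^+=1.7349  a^+=0.4243
step 7: x_pred=5.0633  r=-2.6333  x^+=3.3859  v^+=1.1184  a^+=0.0960

v_post = 1.1184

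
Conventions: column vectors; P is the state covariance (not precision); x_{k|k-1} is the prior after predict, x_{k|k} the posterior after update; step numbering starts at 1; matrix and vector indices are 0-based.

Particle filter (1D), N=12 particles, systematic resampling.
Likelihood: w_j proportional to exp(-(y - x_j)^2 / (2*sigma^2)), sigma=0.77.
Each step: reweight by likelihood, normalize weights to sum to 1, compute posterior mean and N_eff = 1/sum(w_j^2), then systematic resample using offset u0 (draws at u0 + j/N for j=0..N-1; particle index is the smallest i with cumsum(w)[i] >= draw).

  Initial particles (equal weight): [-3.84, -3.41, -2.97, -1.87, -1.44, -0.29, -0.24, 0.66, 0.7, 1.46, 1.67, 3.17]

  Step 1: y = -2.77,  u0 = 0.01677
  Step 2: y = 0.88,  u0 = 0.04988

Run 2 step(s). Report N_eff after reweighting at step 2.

step 1: w=[0.1362, 0.2532, 0.3458, 0.1806, 0.0805, 0.0020, 0.0016, 0.0000, 0.0000, 0.0000, 0.0000, 0.0000]  mean=-2.8682  Neff=4.1430  idx=[0, 0, 1, 1, 1, 2, 2, 2, 2, 3, 3, 4]
step 2: w=[0.0000, 0.0000, 0.0000, 0.0000, 0.0000, 0.0003, 0.0003, 0.0003, 0.0003, 0.1205, 0.1205, 0.7578]  mean=-1.5454  Neff=1.6574  idx=[9, 10, 10, 11, 11, 11, 11, 11, 11, 11, 11, 11]

N_eff = 1.6574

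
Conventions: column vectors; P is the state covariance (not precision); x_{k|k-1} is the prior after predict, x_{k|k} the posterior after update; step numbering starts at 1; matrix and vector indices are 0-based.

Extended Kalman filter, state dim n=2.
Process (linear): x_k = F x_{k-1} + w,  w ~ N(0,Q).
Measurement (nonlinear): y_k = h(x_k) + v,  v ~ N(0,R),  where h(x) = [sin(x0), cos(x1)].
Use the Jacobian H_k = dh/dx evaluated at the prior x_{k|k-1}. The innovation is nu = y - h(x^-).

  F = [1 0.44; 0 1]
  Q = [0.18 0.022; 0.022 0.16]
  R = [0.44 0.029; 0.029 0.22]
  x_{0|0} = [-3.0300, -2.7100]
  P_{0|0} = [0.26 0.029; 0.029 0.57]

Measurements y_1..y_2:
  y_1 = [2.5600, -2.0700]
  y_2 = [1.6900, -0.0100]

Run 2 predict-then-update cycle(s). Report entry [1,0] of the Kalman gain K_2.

K[1,0] = 0.1466

step 1: x^-=[-4.2224, -2.7100]  P^-=[0.5759 0.3018; 0.3018 0.7300]  H_jac=[-0.4706 0.0000; 0.0000 0.4183]  S=[0.5675 -0.0304; -0.0304 0.3477]  K=[-0.4602 0.3228; -0.2042 0.8603]  nu=[1.6777, -1.1617]  x^+=[-5.3695, -4.0519]  P^+=[0.4104 0.1379; 0.1379 0.4383]
step 2: x^-=[-7.1523, -4.0519]  P^-=[0.7966 0.3527; 0.3527 0.5983]  H_jac=[0.6455 0.0000; 0.0000 -0.7897]  S=[0.7719 -0.1508; -0.1508 0.5931]  K=[0.6044 -0.3160; 0.1466 -0.7593]  nu=[2.4538, 0.6035]  x^+=[-5.8600, -4.1504]  P^+=[0.3978 0.0658; 0.0658 0.2062]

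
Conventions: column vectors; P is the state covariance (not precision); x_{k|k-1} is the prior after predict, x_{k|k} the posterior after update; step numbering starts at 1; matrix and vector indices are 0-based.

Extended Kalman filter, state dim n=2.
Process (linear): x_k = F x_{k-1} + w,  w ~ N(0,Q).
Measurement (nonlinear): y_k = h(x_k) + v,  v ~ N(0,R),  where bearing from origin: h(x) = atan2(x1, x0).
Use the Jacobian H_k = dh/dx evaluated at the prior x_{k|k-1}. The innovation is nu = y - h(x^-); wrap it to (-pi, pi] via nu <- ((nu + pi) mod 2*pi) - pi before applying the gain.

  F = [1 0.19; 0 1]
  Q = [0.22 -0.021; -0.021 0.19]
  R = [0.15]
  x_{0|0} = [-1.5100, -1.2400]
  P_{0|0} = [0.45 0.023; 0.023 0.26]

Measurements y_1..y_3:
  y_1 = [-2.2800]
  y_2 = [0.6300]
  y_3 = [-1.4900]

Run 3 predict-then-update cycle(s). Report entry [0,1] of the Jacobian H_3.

step 1: x^-=[-1.7456, -1.2400]  P^-=[0.6881 0.0514; 0.0514 0.4500]  H_jac=[0.2705 -0.3807]  S=[0.2550]  K=[0.6531; -0.6174]  nu=[0.2439]  x^+=[-1.5863, -1.3906]  P^+=[0.5793 0.1542; 0.1542 0.3528]
step 2: x^-=[-1.8505, -1.3906]  P^-=[0.8707 0.2003; 0.2003 0.5428]  H_jac=[0.2595 -0.3454]  S=[0.2375]  K=[0.6603; -0.5705]  nu=[3.1271]  x^+=[0.2143, -3.1746]  P^+=[0.7671 0.2897; 0.2897 0.4655]
step 3: x^-=[-0.3888, -3.1746]  P^-=[1.1140 0.3572; 0.3572 0.6555]  H_jac=[0.3103 -0.0380]  S=[0.2498]  K=[1.3296; 0.3440]  nu=[0.2027]  x^+=[-0.1194, -3.1049]  P^+=[0.6724 0.2429; 0.2429 0.6259]

H_jac[0,1] = -0.0380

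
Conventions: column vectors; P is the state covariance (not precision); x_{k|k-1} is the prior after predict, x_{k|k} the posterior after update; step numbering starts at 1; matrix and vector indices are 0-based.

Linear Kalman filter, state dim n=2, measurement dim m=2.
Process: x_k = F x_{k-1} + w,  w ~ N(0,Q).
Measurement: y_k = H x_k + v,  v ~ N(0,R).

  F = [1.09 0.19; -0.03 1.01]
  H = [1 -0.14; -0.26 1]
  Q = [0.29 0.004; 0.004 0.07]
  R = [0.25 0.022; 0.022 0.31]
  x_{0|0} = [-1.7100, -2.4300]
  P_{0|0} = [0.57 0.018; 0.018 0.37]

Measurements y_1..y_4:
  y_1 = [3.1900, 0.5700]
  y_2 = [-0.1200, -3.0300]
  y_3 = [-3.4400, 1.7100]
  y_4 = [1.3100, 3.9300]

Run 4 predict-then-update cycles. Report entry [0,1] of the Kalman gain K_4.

K[0,1] = -0.0275

step 1: x^-=[-2.3256, -2.4030]  P^-=[0.9880 0.0761; 0.0761 0.4469]  S=[1.2255 -0.2186; -0.2186 0.7841]  K=[0.7960 -0.0087; 0.1139 0.5764]  nu=[5.1792, 2.3683]  x^+=[1.7765, -0.4482]  P^+=[0.2085 0.0690; 0.0690 0.1991]
step 2: x^-=[1.8512, -0.5059]  P^-=[0.5735 0.1110; 0.1110 0.2691]  S=[0.7977 -0.0497; -0.0497 0.5602]  K=[0.6991 -0.0059; 0.1193 0.4395]  nu=[-2.0420, -2.0427]  x^+=[0.4358, -1.6475]  P^+=[0.1832 0.0612; 0.0612 0.1548]
step 3: x^-=[0.1620, -1.6770]  P^-=[0.5386 0.0947; 0.0947 0.2244]  S=[0.7665 -0.0513; -0.0513 0.5215]  K=[0.6841 -0.0196; 0.1089 0.3937]  nu=[-3.8368, 3.4291]  x^+=[-2.5300, -0.7449]  P^+=[0.1783 0.0553; 0.0553 0.1388]
step 4: x^-=[-2.8992, -0.6765]  P^-=[0.5298 0.0854; 0.0854 0.2084]  S=[0.7600 -0.0564; -0.0564 0.5098]  K=[0.6794 -0.0275; 0.1019 0.3765]  nu=[4.1145, 3.8527]  x^+=[-0.2099, 1.1936]  P^+=[0.1766 0.0523; 0.0523 0.1326]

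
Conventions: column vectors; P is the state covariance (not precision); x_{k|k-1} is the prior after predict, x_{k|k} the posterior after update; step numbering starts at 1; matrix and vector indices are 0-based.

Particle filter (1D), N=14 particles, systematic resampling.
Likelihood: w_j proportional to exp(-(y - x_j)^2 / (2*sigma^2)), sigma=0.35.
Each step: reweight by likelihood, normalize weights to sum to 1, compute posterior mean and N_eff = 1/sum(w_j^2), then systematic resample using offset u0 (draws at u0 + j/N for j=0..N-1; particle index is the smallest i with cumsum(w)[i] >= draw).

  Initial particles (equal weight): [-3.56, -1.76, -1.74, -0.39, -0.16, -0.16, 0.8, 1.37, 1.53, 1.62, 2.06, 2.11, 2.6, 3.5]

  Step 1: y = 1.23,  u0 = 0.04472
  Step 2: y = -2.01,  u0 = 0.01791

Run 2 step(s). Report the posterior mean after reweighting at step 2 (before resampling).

step 1: w=[0.0000, 0.0000, 0.0000, 0.0000, 0.0001, 0.0001, 0.1724, 0.3385, 0.2540, 0.1971, 0.0220, 0.0155, 0.0002, 0.0000]  mean=1.3881  Neff=4.0261  idx=[6, 6, 7, 7, 7, 7, 7, 8, 8, 8, 8, 9, 9, 10]
step 2: w=[0.5000, 0.5000, 0.0000, 0.0000, 0.0000, 0.0000, 0.0000, 0.0000, 0.0000, 0.0000, 0.0000, 0.0000, 0.0000, 0.0000]  mean=0.8000  Neff=2.0000  idx=[0, 0, 0, 0, 0, 0, 0, 1, 1, 1, 1, 1, 1, 1]

post_mean = 0.8000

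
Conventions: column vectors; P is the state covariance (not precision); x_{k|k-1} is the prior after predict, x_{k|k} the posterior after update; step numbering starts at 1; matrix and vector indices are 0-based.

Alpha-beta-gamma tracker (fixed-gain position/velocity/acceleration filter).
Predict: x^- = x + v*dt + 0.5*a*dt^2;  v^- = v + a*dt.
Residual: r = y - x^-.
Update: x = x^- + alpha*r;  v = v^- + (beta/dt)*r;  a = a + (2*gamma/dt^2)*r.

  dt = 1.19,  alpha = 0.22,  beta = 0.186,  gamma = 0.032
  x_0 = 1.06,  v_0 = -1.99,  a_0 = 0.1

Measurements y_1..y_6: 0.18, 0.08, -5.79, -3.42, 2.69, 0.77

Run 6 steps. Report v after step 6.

step 1: x_pred=-1.2373  r=1.4173  x^+=-0.9255  v^+=-1.6495  a^+=0.1641
step 2: x_pred=-2.7722  r=2.8522  x^+=-2.1447  v^+=-1.0084  a^+=0.2930
step 3: x_pred=-3.1373  r=-2.6527  x^+=-3.7209  v^+=-1.0744  a^+=0.1731
step 4: x_pred=-4.8770  r=1.4570  x^+=-4.5564  v^+=-0.6408  a^+=0.2389
step 5: x_pred=-5.1498  r=7.8398  x^+=-3.4250  v^+=0.8689  a^+=0.5932
step 6: x_pred=-1.9709  r=2.7409  x^+=-1.3679  v^+=2.0033  a^+=0.7171

v_post = 2.0033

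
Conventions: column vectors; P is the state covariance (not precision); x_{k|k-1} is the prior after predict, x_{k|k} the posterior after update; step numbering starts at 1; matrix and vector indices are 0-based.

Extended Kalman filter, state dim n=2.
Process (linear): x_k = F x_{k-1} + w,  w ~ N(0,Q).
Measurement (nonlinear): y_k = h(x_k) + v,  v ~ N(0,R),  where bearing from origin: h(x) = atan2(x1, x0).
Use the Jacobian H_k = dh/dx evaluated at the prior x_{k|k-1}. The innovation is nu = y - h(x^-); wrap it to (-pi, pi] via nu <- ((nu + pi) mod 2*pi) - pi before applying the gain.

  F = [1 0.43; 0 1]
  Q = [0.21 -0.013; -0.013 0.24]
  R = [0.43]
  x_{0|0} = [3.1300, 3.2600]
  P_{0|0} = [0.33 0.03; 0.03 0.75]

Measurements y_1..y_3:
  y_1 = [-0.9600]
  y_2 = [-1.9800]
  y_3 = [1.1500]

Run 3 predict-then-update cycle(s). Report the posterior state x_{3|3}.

x_post = [6.8768, 2.4956]

step 1: x^-=[4.5318, 3.2600]  P^-=[0.7045 0.3395; 0.3395 0.9900]  H_jac=[-0.1046 0.1454]  S=[0.4483]  K=[-0.0543; 0.2419]  nu=[-1.5836]  x^+=[4.6177, 2.8769]  P^+=[0.7032 0.3454; 0.3454 0.9638]
step 2: x^-=[5.8548, 2.8769]  P^-=[1.3884 0.7468; 0.7468 1.2038]  H_jac=[-0.0676 0.1376]  S=[0.4452]  K=[0.0200; 0.2586]  nu=[-2.4367]  x^+=[5.8062, 2.2469]  P^+=[1.3882 0.7445; 0.7445 1.1740]
step 3: x^-=[6.7723, 2.2469]  P^-=[2.4556 1.2363; 1.2363 1.4140]  H_jac=[-0.0441 0.1330]  S=[0.4453]  K=[0.1260; 0.2999]  nu=[0.8297]  x^+=[6.8768, 2.4956]  P^+=[2.4485 1.2195; 1.2195 1.3740]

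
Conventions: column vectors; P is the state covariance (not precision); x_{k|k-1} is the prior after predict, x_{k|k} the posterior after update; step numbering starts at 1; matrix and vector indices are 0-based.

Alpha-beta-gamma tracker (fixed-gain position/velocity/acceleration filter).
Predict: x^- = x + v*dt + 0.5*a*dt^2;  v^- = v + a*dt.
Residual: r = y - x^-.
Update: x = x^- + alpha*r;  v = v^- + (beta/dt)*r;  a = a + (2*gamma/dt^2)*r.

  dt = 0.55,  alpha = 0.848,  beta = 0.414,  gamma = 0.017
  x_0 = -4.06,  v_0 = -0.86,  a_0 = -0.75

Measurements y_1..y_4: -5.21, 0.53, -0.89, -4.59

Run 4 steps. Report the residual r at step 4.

step 1: x_pred=-4.6464  r=-0.5636  x^+=-5.1243  v^+=-1.6967  a^+=-0.8133
step 2: x_pred=-6.1805  r=6.7105  x^+=-0.4900  v^+=2.9072  a^+=-0.0591
step 3: x_pred=1.1000  r=-1.9900  x^+=-0.5875  v^+=1.3767  a^+=-0.2828
step 4: x_pred=0.1269  r=-4.7169  x^+=-3.8730  v^+=-2.3293  a^+=-0.8129

resid = -4.7169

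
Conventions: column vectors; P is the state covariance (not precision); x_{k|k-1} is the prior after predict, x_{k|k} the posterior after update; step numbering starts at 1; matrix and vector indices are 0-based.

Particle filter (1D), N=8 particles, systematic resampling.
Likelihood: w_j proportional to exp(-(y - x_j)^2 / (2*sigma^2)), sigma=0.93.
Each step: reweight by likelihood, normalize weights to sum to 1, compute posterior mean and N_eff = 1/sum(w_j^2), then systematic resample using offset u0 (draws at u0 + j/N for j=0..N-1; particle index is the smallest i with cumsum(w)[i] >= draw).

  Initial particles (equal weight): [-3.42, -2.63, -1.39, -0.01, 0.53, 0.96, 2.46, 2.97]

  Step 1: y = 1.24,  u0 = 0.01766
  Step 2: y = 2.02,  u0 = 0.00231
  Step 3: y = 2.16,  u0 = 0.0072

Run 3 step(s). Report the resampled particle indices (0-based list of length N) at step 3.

step 1: w=[0.0000, 0.0001, 0.0067, 0.1486, 0.2740, 0.3505, 0.1551, 0.0650]  mean=1.0453  Neff=4.0269  idx=[3, 3, 4, 4, 5, 5, 5, 6]
step 2: w=[0.0289, 0.0289, 0.0866, 0.0866, 0.1632, 0.1632, 0.1632, 0.2794]  mean=1.2487  Neff=5.7251  idx=[0, 2, 4, 4, 5, 6, 7, 7]
step 3: w=[0.0168, 0.0549, 0.1110, 0.1110, 0.1110, 0.1110, 0.2422, 0.2422]  mean=1.6467  Neff=5.8864  idx=[0, 2, 3, 4, 5, 6, 6, 7]

resampled_idx = [0, 2, 3, 4, 5, 6, 6, 7]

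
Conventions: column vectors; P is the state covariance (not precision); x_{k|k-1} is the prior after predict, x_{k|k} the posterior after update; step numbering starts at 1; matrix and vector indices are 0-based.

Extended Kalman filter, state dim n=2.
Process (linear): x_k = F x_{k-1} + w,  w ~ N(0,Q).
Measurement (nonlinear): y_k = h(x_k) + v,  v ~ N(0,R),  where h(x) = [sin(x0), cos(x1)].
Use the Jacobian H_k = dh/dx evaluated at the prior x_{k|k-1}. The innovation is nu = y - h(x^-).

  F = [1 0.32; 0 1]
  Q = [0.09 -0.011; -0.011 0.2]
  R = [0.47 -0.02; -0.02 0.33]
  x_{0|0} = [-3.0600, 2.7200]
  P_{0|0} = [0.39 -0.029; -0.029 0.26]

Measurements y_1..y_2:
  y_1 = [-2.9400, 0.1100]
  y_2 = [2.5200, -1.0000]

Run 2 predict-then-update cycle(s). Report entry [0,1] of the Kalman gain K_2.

K[0,1] = -0.0684

step 1: x^-=[-2.1896, 2.7200]  P^-=[0.4881 0.0432; 0.0432 0.4600]  H_jac=[-0.5801 0.0000; 0.0000 -0.4092]  S=[0.6342 -0.0097; -0.0097 0.4070]  K=[-0.4472 -0.0541; -0.0466 -0.4636]  nu=[-2.1254, 1.0224]  x^+=[-1.2944, 2.3451]  P^+=[0.3605 0.0218; 0.0218 0.3716]
step 2: x^-=[-0.5440, 2.3451]  P^-=[0.5025 0.1297; 0.1297 0.5716]  H_jac=[0.8557 0.0000; 0.0000 -0.7149]  S=[0.8379 -0.0993; -0.0993 0.6221]  K=[0.5050 -0.0684; 0.0556 -0.6479]  nu=[3.0375, -0.3008]  x^+=[1.0107, 2.7090]  P^+=[0.2790 0.0457; 0.0457 0.3006]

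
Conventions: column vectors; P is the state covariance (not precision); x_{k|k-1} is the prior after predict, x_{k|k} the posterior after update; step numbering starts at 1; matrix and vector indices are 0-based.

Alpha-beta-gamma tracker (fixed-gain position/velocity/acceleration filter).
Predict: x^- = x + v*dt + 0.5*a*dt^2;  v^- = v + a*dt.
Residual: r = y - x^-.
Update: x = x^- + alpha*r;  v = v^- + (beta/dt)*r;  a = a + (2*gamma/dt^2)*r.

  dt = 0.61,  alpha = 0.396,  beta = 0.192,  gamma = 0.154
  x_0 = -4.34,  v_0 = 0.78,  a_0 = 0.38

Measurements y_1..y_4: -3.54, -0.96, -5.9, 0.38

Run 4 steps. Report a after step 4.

step 1: x_pred=-3.7935  r=0.2535  x^+=-3.6931  v^+=1.0916  a^+=0.5898
step 2: x_pred=-2.9175  r=1.9575  x^+=-2.1423  v^+=2.0675  a^+=2.2101
step 3: x_pred=-0.4700  r=-5.4300  x^+=-2.6203  v^+=1.7066  a^+=-2.2845
step 4: x_pred=-2.0043  r=2.3843  x^+=-1.0601  v^+=1.0635  a^+=-0.3110

a_post = -0.3110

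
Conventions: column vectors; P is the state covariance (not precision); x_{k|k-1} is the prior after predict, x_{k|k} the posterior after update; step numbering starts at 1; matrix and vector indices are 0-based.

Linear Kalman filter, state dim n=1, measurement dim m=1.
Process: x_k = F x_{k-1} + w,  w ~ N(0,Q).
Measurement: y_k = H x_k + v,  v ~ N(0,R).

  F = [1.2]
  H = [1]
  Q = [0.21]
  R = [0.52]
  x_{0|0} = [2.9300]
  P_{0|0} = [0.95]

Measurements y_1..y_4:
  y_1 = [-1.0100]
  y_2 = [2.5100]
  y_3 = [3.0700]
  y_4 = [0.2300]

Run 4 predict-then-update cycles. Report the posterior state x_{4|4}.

x_post = [1.5053]

step 1: x^-=[3.5160]  P^-=[1.5780]  S=[2.0980]  K=[0.7521]  nu=[-4.5260]  x^+=[0.1118]  P^+=[0.3911]
step 2: x^-=[0.1342]  P^-=[0.7732]  S=[1.2932]  K=[0.5979]  nu=[2.3758]  x^+=[1.5547]  P^+=[0.3109]
step 3: x^-=[1.8656]  P^-=[0.6577]  S=[1.1777]  K=[0.5585]  nu=[1.2044]  x^+=[2.5382]  P^+=[0.2904]
step 4: x^-=[3.0459]  P^-=[0.6282]  S=[1.1482]  K=[0.5471]  nu=[-2.8159]  x^+=[1.5053]  P^+=[0.2845]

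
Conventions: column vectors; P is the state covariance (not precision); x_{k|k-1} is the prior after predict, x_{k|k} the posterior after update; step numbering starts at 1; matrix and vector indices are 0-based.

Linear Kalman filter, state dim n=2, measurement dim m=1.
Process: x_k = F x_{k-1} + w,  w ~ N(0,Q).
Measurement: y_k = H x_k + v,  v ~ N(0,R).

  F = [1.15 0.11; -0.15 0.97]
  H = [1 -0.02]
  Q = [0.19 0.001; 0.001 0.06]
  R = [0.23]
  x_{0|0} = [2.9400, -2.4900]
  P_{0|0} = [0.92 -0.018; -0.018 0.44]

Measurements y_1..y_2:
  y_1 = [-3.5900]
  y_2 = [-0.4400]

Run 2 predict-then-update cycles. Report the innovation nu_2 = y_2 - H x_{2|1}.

step 1: x^-=[3.1071, -2.8563]  P^-=[1.4075 -0.1305; -0.1305 0.4999]  S=[1.6429]  K=[0.8583; -0.0855]  nu=[-6.7542]  x^+=[-2.6900, -2.2785]  P^+=[0.1972 -0.0099; -0.0099 0.4879]
step 2: x^-=[-3.3441, -1.8067]  P^-=[0.4542 0.0081; 0.0081 0.5264]  S=[0.6841]  K=[0.6637; -0.0035]  nu=[2.8680]  x^+=[-1.4406, -1.8167]  P^+=[0.1528 0.0097; 0.0097 0.5264]

innov = [2.8680]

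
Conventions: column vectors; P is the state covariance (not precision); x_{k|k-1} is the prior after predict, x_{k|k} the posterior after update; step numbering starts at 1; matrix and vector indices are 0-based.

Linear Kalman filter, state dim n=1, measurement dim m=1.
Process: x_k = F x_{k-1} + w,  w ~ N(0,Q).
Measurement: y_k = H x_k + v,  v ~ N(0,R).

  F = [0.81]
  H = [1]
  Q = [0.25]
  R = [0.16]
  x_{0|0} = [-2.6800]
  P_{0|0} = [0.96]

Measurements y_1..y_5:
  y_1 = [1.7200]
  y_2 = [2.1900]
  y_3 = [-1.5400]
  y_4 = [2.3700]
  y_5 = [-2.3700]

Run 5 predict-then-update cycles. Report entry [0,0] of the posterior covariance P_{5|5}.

P_post[0,0] = 0.1067

step 1: x^-=[-2.1708]  P^-=[0.8799]  S=[1.0399]  K=[0.8461]  nu=[3.8908]  x^+=[1.1213]  P^+=[0.1354]
step 2: x^-=[0.9083]  P^-=[0.3388]  S=[0.4988]  K=[0.6792]  nu=[1.2817]  x^+=[1.7789]  P^+=[0.1087]
step 3: x^-=[1.4409]  P^-=[0.3213]  S=[0.4813]  K=[0.6676]  nu=[-2.9809]  x^+=[-0.5491]  P^+=[0.1068]
step 4: x^-=[-0.4447]  P^-=[0.3201]  S=[0.4801]  K=[0.6667]  nu=[2.8147]  x^+=[1.4319]  P^+=[0.1067]
step 5: x^-=[1.1598]  P^-=[0.3200]  S=[0.4800]  K=[0.6667]  nu=[-3.5298]  x^+=[-1.1934]  P^+=[0.1067]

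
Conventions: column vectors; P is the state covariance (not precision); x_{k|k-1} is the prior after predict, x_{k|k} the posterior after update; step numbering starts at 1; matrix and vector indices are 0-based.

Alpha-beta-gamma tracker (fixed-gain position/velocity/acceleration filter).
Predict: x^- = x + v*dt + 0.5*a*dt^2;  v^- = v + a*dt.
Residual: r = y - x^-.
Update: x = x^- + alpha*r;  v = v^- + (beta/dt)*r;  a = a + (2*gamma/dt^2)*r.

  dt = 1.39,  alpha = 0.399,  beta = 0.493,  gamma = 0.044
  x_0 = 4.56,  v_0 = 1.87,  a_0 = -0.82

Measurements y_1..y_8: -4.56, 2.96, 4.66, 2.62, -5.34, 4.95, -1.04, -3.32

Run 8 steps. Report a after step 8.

a_post = -0.3339

step 1: x_pred=6.3671  r=-10.9271  x^+=2.0072  v^+=-3.1454  a^+=-1.3177
step 2: x_pred=-3.6378  r=6.5978  x^+=-1.0053  v^+=-2.6369  a^+=-1.0172
step 3: x_pred=-5.6532  r=10.3132  x^+=-1.5383  v^+=-0.3929  a^+=-0.5475
step 4: x_pred=-2.6133  r=5.2333  x^+=-0.5252  v^+=0.7022  a^+=-0.3091
step 5: x_pred=0.1523  r=-5.4923  x^+=-2.0391  v^+=-1.6754  a^+=-0.5593
step 6: x_pred=-4.9082  r=9.8582  x^+=-0.9748  v^+=1.0437  a^+=-0.1102
step 7: x_pred=0.3695  r=-1.4095  x^+=-0.1929  v^+=0.3906  a^+=-0.1744
step 8: x_pred=0.1814  r=-3.5014  x^+=-1.2156  v^+=-1.0938  a^+=-0.3339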